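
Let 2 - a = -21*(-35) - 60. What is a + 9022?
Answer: 8349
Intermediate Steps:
a = -673 (a = 2 - (-21*(-35) - 60) = 2 - (735 - 60) = 2 - 1*675 = 2 - 675 = -673)
a + 9022 = -673 + 9022 = 8349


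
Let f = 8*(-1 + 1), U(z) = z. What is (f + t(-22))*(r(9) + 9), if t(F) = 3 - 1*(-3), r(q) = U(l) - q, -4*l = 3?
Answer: -9/2 ≈ -4.5000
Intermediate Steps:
l = -3/4 (l = -1/4*3 = -3/4 ≈ -0.75000)
r(q) = -3/4 - q
t(F) = 6 (t(F) = 3 + 3 = 6)
f = 0 (f = 8*0 = 0)
(f + t(-22))*(r(9) + 9) = (0 + 6)*((-3/4 - 1*9) + 9) = 6*((-3/4 - 9) + 9) = 6*(-39/4 + 9) = 6*(-3/4) = -9/2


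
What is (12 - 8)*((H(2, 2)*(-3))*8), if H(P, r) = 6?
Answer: -576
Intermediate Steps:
(12 - 8)*((H(2, 2)*(-3))*8) = (12 - 8)*((6*(-3))*8) = 4*(-18*8) = 4*(-144) = -576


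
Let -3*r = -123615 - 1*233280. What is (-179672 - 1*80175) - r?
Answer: -378812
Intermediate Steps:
r = 118965 (r = -(-123615 - 1*233280)/3 = -(-123615 - 233280)/3 = -1/3*(-356895) = 118965)
(-179672 - 1*80175) - r = (-179672 - 1*80175) - 1*118965 = (-179672 - 80175) - 118965 = -259847 - 118965 = -378812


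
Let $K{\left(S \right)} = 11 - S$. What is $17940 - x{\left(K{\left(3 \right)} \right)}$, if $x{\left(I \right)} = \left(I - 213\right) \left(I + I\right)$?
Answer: $21220$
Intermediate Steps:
$x{\left(I \right)} = 2 I \left(-213 + I\right)$ ($x{\left(I \right)} = \left(-213 + I\right) 2 I = 2 I \left(-213 + I\right)$)
$17940 - x{\left(K{\left(3 \right)} \right)} = 17940 - 2 \left(11 - 3\right) \left(-213 + \left(11 - 3\right)\right) = 17940 - 2 \cdot 8 \left(-213 + 8\right) = 17940 - 2 \cdot 8 \left(-205\right) = 17940 - -3280 = 17940 + 3280 = 21220$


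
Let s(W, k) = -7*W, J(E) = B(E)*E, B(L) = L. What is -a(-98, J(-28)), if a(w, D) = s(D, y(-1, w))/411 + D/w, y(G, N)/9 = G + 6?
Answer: 8776/411 ≈ 21.353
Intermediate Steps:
y(G, N) = 54 + 9*G (y(G, N) = 9*(G + 6) = 9*(6 + G) = 54 + 9*G)
J(E) = E² (J(E) = E*E = E²)
a(w, D) = -7*D/411 + D/w
-a(-98, J(-28)) = -(-7/411*(-28)² + (-28)²/(-98)) = -(-7/411*784 + 784*(-1/98)) = -(-5488/411 - 8) = -1*(-8776/411) = 8776/411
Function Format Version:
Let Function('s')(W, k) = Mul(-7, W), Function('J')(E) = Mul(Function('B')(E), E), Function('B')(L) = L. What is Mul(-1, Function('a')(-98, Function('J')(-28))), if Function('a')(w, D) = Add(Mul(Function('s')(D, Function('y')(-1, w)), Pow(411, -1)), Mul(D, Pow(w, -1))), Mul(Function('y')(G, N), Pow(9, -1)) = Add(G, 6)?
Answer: Rational(8776, 411) ≈ 21.353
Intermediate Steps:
Function('y')(G, N) = Add(54, Mul(9, G)) (Function('y')(G, N) = Mul(9, Add(G, 6)) = Mul(9, Add(6, G)) = Add(54, Mul(9, G)))
Function('J')(E) = Pow(E, 2) (Function('J')(E) = Mul(E, E) = Pow(E, 2))
Function('a')(w, D) = Add(Mul(Rational(-7, 411), D), Mul(D, Pow(w, -1))) (Function('a')(w, D) = Add(Mul(Mul(-7, D), Pow(411, -1)), Mul(D, Pow(w, -1))) = Add(Mul(Mul(-7, D), Rational(1, 411)), Mul(D, Pow(w, -1))) = Add(Mul(Rational(-7, 411), D), Mul(D, Pow(w, -1))))
Mul(-1, Function('a')(-98, Function('J')(-28))) = Mul(-1, Add(Mul(Rational(-7, 411), Pow(-28, 2)), Mul(Pow(-28, 2), Pow(-98, -1)))) = Mul(-1, Add(Mul(Rational(-7, 411), 784), Mul(784, Rational(-1, 98)))) = Mul(-1, Add(Rational(-5488, 411), -8)) = Mul(-1, Rational(-8776, 411)) = Rational(8776, 411)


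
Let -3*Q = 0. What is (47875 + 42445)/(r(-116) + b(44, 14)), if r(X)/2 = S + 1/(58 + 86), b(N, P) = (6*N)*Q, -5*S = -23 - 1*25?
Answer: 32515200/6917 ≈ 4700.8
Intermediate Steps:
Q = 0 (Q = -⅓*0 = 0)
S = 48/5 (S = -(-23 - 1*25)/5 = -(-23 - 25)/5 = -⅕*(-48) = 48/5 ≈ 9.6000)
b(N, P) = 0 (b(N, P) = (6*N)*0 = 0)
r(X) = 6917/360 (r(X) = 2*(48/5 + 1/(58 + 86)) = 2*(48/5 + 1/144) = 2*(6917/720) = 6917/360)
(47875 + 42445)/(r(-116) + b(44, 14)) = (47875 + 42445)/(6917/360 + 0) = 90320/(6917/360) = 90320*(360/6917) = 32515200/6917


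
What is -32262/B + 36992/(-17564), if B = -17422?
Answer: -9728107/38250001 ≈ -0.25433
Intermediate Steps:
-32262/B + 36992/(-17564) = -32262/(-17422) + 36992/(-17564) = -32262*(-1/17422) + 36992*(-1/17564) = 16131/8711 - 9248/4391 = -9728107/38250001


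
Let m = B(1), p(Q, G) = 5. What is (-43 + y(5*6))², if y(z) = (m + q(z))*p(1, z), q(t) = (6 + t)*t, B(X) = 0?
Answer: 28697449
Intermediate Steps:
m = 0
q(t) = t*(6 + t)
y(z) = 5*z*(6 + z) (y(z) = (0 + z*(6 + z))*5 = (z*(6 + z))*5 = 5*z*(6 + z))
(-43 + y(5*6))² = (-43 + 5*(5*6)*(6 + 5*6))² = (-43 + 5*30*(6 + 30))² = (-43 + 5*30*36)² = (-43 + 5400)² = 5357² = 28697449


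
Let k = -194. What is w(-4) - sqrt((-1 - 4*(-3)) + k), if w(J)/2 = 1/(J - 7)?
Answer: -2/11 - I*sqrt(183) ≈ -0.18182 - 13.528*I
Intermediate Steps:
w(J) = 2/(-7 + J) (w(J) = 2/(J - 7) = 2/(-7 + J))
w(-4) - sqrt((-1 - 4*(-3)) + k) = 2/(-7 - 4) - sqrt((-1 - 4*(-3)) - 194) = 2/(-11) - sqrt((-1 + 12) - 194) = 2*(-1/11) - sqrt(11 - 194) = -2/11 - sqrt(-183) = -2/11 - I*sqrt(183)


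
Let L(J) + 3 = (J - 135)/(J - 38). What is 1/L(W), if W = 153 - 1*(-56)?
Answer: -171/439 ≈ -0.38952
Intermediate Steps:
W = 209 (W = 153 + 56 = 209)
L(J) = -3 + (-135 + J)/(-38 + J) (L(J) = -3 + (J - 135)/(J - 38) = -3 + (-135 + J)/(-38 + J))
1/L(W) = 1/((-21 - 2*209)/(-38 + 209)) = 1/((-21 - 418)/171) = 1/((1/171)*(-439)) = 1/(-439/171) = -171/439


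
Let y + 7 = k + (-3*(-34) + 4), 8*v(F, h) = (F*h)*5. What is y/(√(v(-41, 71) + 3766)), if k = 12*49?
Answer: 458*√31146/5191 ≈ 15.571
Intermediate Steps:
v(F, h) = 5*F*h/8 (v(F, h) = ((F*h)*5)/8 = (5*F*h)/8 = 5*F*h/8)
k = 588
y = 687 (y = -7 + (588 + (-3*(-34) + 4)) = -7 + (588 + (102 + 4)) = -7 + (588 + 106) = -7 + 694 = 687)
y/(√(v(-41, 71) + 3766)) = 687/(√((5/8)*(-41)*71 + 3766)) = 687/(√(-14555/8 + 3766)) = 687/(√(15573/8)) = 687/((√31146/4)) = 687*(2*√31146/15573) = 458*√31146/5191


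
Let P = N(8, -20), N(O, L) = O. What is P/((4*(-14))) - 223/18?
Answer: -1579/126 ≈ -12.532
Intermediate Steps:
P = 8
P/((4*(-14))) - 223/18 = 8/((4*(-14))) - 223/18 = 8/(-56) - 223*1/18 = 8*(-1/56) - 223/18 = -⅐ - 223/18 = -1579/126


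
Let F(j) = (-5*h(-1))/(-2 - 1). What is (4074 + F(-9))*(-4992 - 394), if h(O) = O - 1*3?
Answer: -65719972/3 ≈ -2.1907e+7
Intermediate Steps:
h(O) = -3 + O (h(O) = O - 3 = -3 + O)
F(j) = -20/3 (F(j) = (-5*(-3 - 1))/(-2 - 1) = -5*(-4)/(-3) = 20*(-1/3) = -20/3)
(4074 + F(-9))*(-4992 - 394) = (4074 - 20/3)*(-4992 - 394) = (12202/3)*(-5386) = -65719972/3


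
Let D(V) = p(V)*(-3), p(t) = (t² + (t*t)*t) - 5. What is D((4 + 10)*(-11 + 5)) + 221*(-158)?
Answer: 1722041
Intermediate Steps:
p(t) = -5 + t² + t³ (p(t) = (t² + t²*t) - 5 = (t² + t³) - 5 = -5 + t² + t³)
D(V) = 15 - 3*V² - 3*V³ (D(V) = (-5 + V² + V³)*(-3) = 15 - 3*V² - 3*V³)
D((4 + 10)*(-11 + 5)) + 221*(-158) = (15 - 3*(-11 + 5)²*(4 + 10)² - 3*(-11 + 5)³*(4 + 10)³) + 221*(-158) = (15 - 3*(14*(-6))² - 3*(14*(-6))³) - 34918 = (15 - 3*(-84)² - 3*(-84)³) - 34918 = (15 - 3*7056 - 3*(-592704)) - 34918 = (15 - 21168 + 1778112) - 34918 = 1756959 - 34918 = 1722041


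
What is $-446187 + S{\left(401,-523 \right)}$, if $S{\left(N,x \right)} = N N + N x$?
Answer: $-495109$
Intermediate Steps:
$S{\left(N,x \right)} = N^{2} + N x$
$-446187 + S{\left(401,-523 \right)} = -446187 + 401 \left(401 - 523\right) = -446187 + 401 \left(-122\right) = -446187 - 48922 = -495109$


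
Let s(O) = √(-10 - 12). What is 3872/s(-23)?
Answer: -176*I*√22 ≈ -825.51*I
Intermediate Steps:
s(O) = I*√22 (s(O) = √(-22) = I*√22)
3872/s(-23) = 3872/((I*√22)) = 3872*(-I*√22/22) = -176*I*√22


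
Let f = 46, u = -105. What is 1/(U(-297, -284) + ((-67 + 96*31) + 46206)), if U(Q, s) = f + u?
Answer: 1/49056 ≈ 2.0385e-5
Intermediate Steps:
U(Q, s) = -59 (U(Q, s) = 46 - 105 = -59)
1/(U(-297, -284) + ((-67 + 96*31) + 46206)) = 1/(-59 + ((-67 + 96*31) + 46206)) = 1/(-59 + ((-67 + 2976) + 46206)) = 1/(-59 + (2909 + 46206)) = 1/(-59 + 49115) = 1/49056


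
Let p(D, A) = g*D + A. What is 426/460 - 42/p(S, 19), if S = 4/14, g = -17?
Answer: -15511/7590 ≈ -2.0436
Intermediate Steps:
S = 2/7 (S = 4*(1/14) = 2/7 ≈ 0.28571)
p(D, A) = A - 17*D (p(D, A) = -17*D + A = A - 17*D)
426/460 - 42/p(S, 19) = 426/460 - 42/(19 - 17*2/7) = 426*(1/460) - 42/(19 - 34/7) = 213/230 - 42/99/7 = 213/230 - 42*7/99 = 213/230 - 98/33 = -15511/7590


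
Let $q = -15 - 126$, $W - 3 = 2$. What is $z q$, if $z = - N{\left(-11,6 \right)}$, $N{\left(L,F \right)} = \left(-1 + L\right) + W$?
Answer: $-987$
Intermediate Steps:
$W = 5$ ($W = 3 + 2 = 5$)
$N{\left(L,F \right)} = 4 + L$ ($N{\left(L,F \right)} = \left(-1 + L\right) + 5 = 4 + L$)
$q = -141$ ($q = -15 - 126 = -141$)
$z = 7$ ($z = - (4 - 11) = \left(-1\right) \left(-7\right) = 7$)
$z q = 7 \left(-141\right) = -987$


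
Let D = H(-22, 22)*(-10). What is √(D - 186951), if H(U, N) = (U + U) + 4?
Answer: I*√186551 ≈ 431.92*I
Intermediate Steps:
H(U, N) = 4 + 2*U (H(U, N) = 2*U + 4 = 4 + 2*U)
D = 400 (D = (4 + 2*(-22))*(-10) = (4 - 44)*(-10) = -40*(-10) = 400)
√(D - 186951) = √(400 - 186951) = √(-186551) = I*√186551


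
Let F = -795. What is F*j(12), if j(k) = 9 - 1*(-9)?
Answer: -14310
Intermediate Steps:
j(k) = 18 (j(k) = 9 + 9 = 18)
F*j(12) = -795*18 = -14310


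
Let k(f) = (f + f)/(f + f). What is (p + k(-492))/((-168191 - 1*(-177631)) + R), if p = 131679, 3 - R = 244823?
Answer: -6584/11769 ≈ -0.55944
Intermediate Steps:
R = -244820 (R = 3 - 1*244823 = 3 - 244823 = -244820)
k(f) = 1 (k(f) = (2*f)/((2*f)) = (2*f)*(1/(2*f)) = 1)
(p + k(-492))/((-168191 - 1*(-177631)) + R) = (131679 + 1)/((-168191 - 1*(-177631)) - 244820) = 131680/((-168191 + 177631) - 244820) = 131680/(9440 - 244820) = 131680/(-235380) = 131680*(-1/235380) = -6584/11769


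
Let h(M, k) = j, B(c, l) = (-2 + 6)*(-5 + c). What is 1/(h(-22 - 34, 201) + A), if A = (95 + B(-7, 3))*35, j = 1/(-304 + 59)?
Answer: 245/403024 ≈ 0.00060790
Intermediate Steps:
B(c, l) = -20 + 4*c (B(c, l) = 4*(-5 + c) = -20 + 4*c)
j = -1/245 (j = 1/(-245) = -1/245 ≈ -0.0040816)
h(M, k) = -1/245
A = 1645 (A = (95 + (-20 + 4*(-7)))*35 = (95 + (-20 - 28))*35 = (95 - 48)*35 = 47*35 = 1645)
1/(h(-22 - 34, 201) + A) = 1/(-1/245 + 1645) = 1/(403024/245) = 245/403024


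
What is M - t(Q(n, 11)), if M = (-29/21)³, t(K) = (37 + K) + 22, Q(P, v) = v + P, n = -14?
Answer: -543005/9261 ≈ -58.634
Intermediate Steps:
Q(P, v) = P + v
t(K) = 59 + K
M = -24389/9261 (M = (-29*1/21)³ = (-29/21)³ = -24389/9261 ≈ -2.6335)
M - t(Q(n, 11)) = -24389/9261 - (59 + (-14 + 11)) = -24389/9261 - (59 - 3) = -24389/9261 - 1*56 = -24389/9261 - 56 = -543005/9261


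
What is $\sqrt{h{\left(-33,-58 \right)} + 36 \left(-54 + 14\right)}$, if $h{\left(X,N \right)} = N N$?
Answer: $2 \sqrt{481} \approx 43.863$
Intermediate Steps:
$h{\left(X,N \right)} = N^{2}$
$\sqrt{h{\left(-33,-58 \right)} + 36 \left(-54 + 14\right)} = \sqrt{\left(-58\right)^{2} + 36 \left(-54 + 14\right)} = \sqrt{3364 + 36 \left(-40\right)} = \sqrt{3364 - 1440} = \sqrt{1924} = 2 \sqrt{481}$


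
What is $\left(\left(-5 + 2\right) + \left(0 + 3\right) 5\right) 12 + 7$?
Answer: $151$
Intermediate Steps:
$\left(\left(-5 + 2\right) + \left(0 + 3\right) 5\right) 12 + 7 = \left(-3 + 3 \cdot 5\right) 12 + 7 = \left(-3 + 15\right) 12 + 7 = 12 \cdot 12 + 7 = 144 + 7 = 151$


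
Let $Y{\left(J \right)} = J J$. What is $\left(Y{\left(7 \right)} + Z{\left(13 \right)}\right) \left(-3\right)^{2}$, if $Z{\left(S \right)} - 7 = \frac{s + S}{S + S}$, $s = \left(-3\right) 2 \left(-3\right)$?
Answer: $\frac{13383}{26} \approx 514.73$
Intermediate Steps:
$s = 18$ ($s = \left(-6\right) \left(-3\right) = 18$)
$Z{\left(S \right)} = 7 + \frac{18 + S}{2 S}$ ($Z{\left(S \right)} = 7 + \frac{18 + S}{S + S} = 7 + \frac{18 + S}{2 S}$)
$Y{\left(J \right)} = J^{2}$
$\left(Y{\left(7 \right)} + Z{\left(13 \right)}\right) \left(-3\right)^{2} = \left(7^{2} + \left(\frac{15}{2} + \frac{9}{13}\right)\right) \left(-3\right)^{2} = \left(49 + \left(\frac{15}{2} + 9 \cdot \frac{1}{13}\right)\right) 9 = \left(49 + \left(\frac{15}{2} + \frac{9}{13}\right)\right) 9 = \left(49 + \frac{213}{26}\right) 9 = \frac{1487}{26} \cdot 9 = \frac{13383}{26}$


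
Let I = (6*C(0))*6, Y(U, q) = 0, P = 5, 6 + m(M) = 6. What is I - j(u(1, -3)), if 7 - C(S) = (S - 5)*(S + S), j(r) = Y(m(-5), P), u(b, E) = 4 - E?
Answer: 252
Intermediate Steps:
m(M) = 0 (m(M) = -6 + 6 = 0)
j(r) = 0
C(S) = 7 - 2*S*(-5 + S) (C(S) = 7 - (S - 5)*(S + S) = 7 - (-5 + S)*2*S = 7 - 2*S*(-5 + S))
I = 252 (I = (6*(7 - 2*0**2 + 10*0))*6 = (6*(7 - 2*0 + 0))*6 = (6*(7 + 0 + 0))*6 = (6*7)*6 = 42*6 = 252)
I - j(u(1, -3)) = 252 - 1*0 = 252 + 0 = 252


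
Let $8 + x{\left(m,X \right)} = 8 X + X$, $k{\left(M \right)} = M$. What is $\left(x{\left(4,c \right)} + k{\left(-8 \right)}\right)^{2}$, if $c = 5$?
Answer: $841$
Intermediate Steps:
$x{\left(m,X \right)} = -8 + 9 X$ ($x{\left(m,X \right)} = -8 + \left(8 X + X\right) = -8 + 9 X$)
$\left(x{\left(4,c \right)} + k{\left(-8 \right)}\right)^{2} = \left(\left(-8 + 9 \cdot 5\right) - 8\right)^{2} = \left(\left(-8 + 45\right) - 8\right)^{2} = \left(37 - 8\right)^{2} = 29^{2} = 841$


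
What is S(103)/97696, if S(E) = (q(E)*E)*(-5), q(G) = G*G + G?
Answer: -689585/12212 ≈ -56.468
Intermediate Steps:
q(G) = G + G² (q(G) = G² + G = G + G²)
S(E) = -5*E²*(1 + E) (S(E) = ((E*(1 + E))*E)*(-5) = (E²*(1 + E))*(-5) = -5*E²*(1 + E))
S(103)/97696 = (5*103²*(-1 - 1*103))/97696 = (5*10609*(-1 - 103))*(1/97696) = (5*10609*(-104))*(1/97696) = -5516680*1/97696 = -689585/12212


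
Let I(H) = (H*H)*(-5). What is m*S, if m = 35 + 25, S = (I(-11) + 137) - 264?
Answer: -43920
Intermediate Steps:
I(H) = -5*H² (I(H) = H²*(-5) = -5*H²)
S = -732 (S = (-5*(-11)² + 137) - 264 = (-5*121 + 137) - 264 = (-605 + 137) - 264 = -468 - 264 = -732)
m = 60
m*S = 60*(-732) = -43920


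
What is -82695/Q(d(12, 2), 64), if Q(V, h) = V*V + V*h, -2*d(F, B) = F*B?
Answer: 27565/208 ≈ 132.52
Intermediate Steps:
d(F, B) = -B*F/2 (d(F, B) = -F*B/2 = -B*F/2)
Q(V, h) = V² + V*h
-82695/Q(d(12, 2), 64) = -82695*(-1/(12*(-½*2*12 + 64))) = -82695*(-1/(12*(-12 + 64))) = -82695/((-12*52)) = -82695/(-624) = -82695*(-1/624) = 27565/208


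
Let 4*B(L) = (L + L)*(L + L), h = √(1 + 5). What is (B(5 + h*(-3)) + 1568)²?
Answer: 2718009 - 98820*√6 ≈ 2.4760e+6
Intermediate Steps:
h = √6 ≈ 2.4495
B(L) = L² (B(L) = ((L + L)*(L + L))/4 = ((2*L)*(2*L))/4 = (4*L²)/4 = L²)
(B(5 + h*(-3)) + 1568)² = ((5 + √6*(-3))² + 1568)² = ((5 - 3*√6)² + 1568)² = (1568 + (5 - 3*√6)²)²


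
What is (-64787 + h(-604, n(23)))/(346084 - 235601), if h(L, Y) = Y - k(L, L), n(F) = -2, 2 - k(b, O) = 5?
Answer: -64786/110483 ≈ -0.58639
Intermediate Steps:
k(b, O) = -3 (k(b, O) = 2 - 1*5 = 2 - 5 = -3)
h(L, Y) = 3 + Y (h(L, Y) = Y - 1*(-3) = Y + 3 = 3 + Y)
(-64787 + h(-604, n(23)))/(346084 - 235601) = (-64787 + (3 - 2))/(346084 - 235601) = (-64787 + 1)/110483 = -64786*1/110483 = -64786/110483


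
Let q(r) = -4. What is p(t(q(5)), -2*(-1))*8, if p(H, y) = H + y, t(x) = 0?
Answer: 16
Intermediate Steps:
p(t(q(5)), -2*(-1))*8 = (0 - 2*(-1))*8 = (0 + 2)*8 = 2*8 = 16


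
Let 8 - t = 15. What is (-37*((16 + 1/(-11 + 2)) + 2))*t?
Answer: 41699/9 ≈ 4633.2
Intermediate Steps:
t = -7 (t = 8 - 1*15 = 8 - 15 = -7)
(-37*((16 + 1/(-11 + 2)) + 2))*t = -37*((16 + 1/(-11 + 2)) + 2)*(-7) = -37*((16 + 1/(-9)) + 2)*(-7) = -37*((16 - ⅑) + 2)*(-7) = -37*(143/9 + 2)*(-7) = -37*161/9*(-7) = -5957/9*(-7) = 41699/9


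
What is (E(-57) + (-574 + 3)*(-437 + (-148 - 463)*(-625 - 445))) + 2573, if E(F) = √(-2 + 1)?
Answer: -373050570 + I ≈ -3.7305e+8 + 1.0*I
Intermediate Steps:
E(F) = I (E(F) = √(-1) = I)
(E(-57) + (-574 + 3)*(-437 + (-148 - 463)*(-625 - 445))) + 2573 = (I + (-574 + 3)*(-437 + (-148 - 463)*(-625 - 445))) + 2573 = (I - 571*(-437 - 611*(-1070))) + 2573 = (I - 571*(-437 + 653770)) + 2573 = (I - 571*653333) + 2573 = (I - 373053143) + 2573 = (-373053143 + I) + 2573 = -373050570 + I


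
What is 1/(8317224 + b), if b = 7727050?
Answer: 1/16044274 ≈ 6.2328e-8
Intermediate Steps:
1/(8317224 + b) = 1/(8317224 + 7727050) = 1/16044274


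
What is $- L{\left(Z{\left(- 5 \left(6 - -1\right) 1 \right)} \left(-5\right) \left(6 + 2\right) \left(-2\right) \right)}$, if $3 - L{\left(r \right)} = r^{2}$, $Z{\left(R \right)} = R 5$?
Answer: $195999997$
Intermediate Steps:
$Z{\left(R \right)} = 5 R$
$L{\left(r \right)} = 3 - r^{2}$
$- L{\left(Z{\left(- 5 \left(6 - -1\right) 1 \right)} \left(-5\right) \left(6 + 2\right) \left(-2\right) \right)} = - (3 - \left(5 - 5 \left(6 - -1\right) 1 \left(-5\right) \left(6 + 2\right) \left(-2\right)\right)^{2}) = - (3 - \left(5 - 5 \left(6 + 1\right) 1 \left(-5\right) 8 \left(-2\right)\right)^{2}) = - (3 - \left(5 \left(-5\right) 7 \cdot 1 \left(-5\right) \left(-16\right)\right)^{2}) = - (3 - \left(5 \left(\left(-35\right) 1\right) \left(-5\right) \left(-16\right)\right)^{2}) = - (3 - \left(5 \left(-35\right) \left(-5\right) \left(-16\right)\right)^{2}) = - (3 - \left(\left(-175\right) \left(-5\right) \left(-16\right)\right)^{2}) = - (3 - \left(875 \left(-16\right)\right)^{2}) = - (3 - \left(-14000\right)^{2}) = - (3 - 196000000) = \left(-1\right) \left(-195999997\right) = 195999997$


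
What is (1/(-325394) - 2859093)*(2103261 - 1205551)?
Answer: -417584038634098765/162697 ≈ -2.5666e+12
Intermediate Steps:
(1/(-325394) - 2859093)*(2103261 - 1205551) = (-1/325394 - 2859093)*897710 = -930331707643/325394*897710 = -417584038634098765/162697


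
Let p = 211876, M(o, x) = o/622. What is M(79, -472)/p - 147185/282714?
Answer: -9698514210457/18628996865304 ≈ -0.52061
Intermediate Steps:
M(o, x) = o/622 (M(o, x) = o*(1/622) = o/622)
M(79, -472)/p - 147185/282714 = ((1/622)*79)/211876 - 147185/282714 = (79/622)*(1/211876) - 147185*1/282714 = 79/131786872 - 147185/282714 = -9698514210457/18628996865304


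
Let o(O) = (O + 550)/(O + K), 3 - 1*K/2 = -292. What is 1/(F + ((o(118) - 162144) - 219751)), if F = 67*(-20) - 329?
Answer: -177/67890661 ≈ -2.6071e-6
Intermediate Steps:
K = 590 (K = 6 - 2*(-292) = 6 + 584 = 590)
o(O) = (550 + O)/(590 + O) (o(O) = (O + 550)/(O + 590) = (550 + O)/(590 + O))
F = -1669 (F = -1340 - 329 = -1669)
1/(F + ((o(118) - 162144) - 219751)) = 1/(-1669 + (((550 + 118)/(590 + 118) - 162144) - 219751)) = 1/(-1669 + ((668/708 - 162144) - 219751)) = 1/(-1669 + (((1/708)*668 - 162144) - 219751)) = 1/(-1669 + ((167/177 - 162144) - 219751)) = 1/(-1669 + (-28699321/177 - 219751)) = 1/(-1669 - 67595248/177) = 1/(-67890661/177) = -177/67890661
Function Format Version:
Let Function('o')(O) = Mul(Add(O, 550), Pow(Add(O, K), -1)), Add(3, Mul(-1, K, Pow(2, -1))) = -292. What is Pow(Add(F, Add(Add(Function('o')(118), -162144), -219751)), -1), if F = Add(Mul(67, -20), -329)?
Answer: Rational(-177, 67890661) ≈ -2.6071e-6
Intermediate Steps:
K = 590 (K = Add(6, Mul(-2, -292)) = Add(6, 584) = 590)
Function('o')(O) = Mul(Pow(Add(590, O), -1), Add(550, O)) (Function('o')(O) = Mul(Add(O, 550), Pow(Add(O, 590), -1)) = Mul(Add(550, O), Pow(Add(590, O), -1)) = Mul(Pow(Add(590, O), -1), Add(550, O)))
F = -1669 (F = Add(-1340, -329) = -1669)
Pow(Add(F, Add(Add(Function('o')(118), -162144), -219751)), -1) = Pow(Add(-1669, Add(Add(Mul(Pow(Add(590, 118), -1), Add(550, 118)), -162144), -219751)), -1) = Pow(Add(-1669, Add(Add(Mul(Pow(708, -1), 668), -162144), -219751)), -1) = Pow(Add(-1669, Add(Add(Mul(Rational(1, 708), 668), -162144), -219751)), -1) = Pow(Add(-1669, Add(Add(Rational(167, 177), -162144), -219751)), -1) = Pow(Add(-1669, Add(Rational(-28699321, 177), -219751)), -1) = Pow(Add(-1669, Rational(-67595248, 177)), -1) = Pow(Rational(-67890661, 177), -1) = Rational(-177, 67890661)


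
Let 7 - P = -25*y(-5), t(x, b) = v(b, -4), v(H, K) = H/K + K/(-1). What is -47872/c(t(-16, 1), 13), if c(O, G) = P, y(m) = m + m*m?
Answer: -47872/507 ≈ -94.422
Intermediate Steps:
y(m) = m + m²
v(H, K) = -K + H/K (v(H, K) = H/K + K*(-1) = H/K - K = -K + H/K)
t(x, b) = 4 - b/4 (t(x, b) = -1*(-4) + b/(-4) = 4 + b*(-¼) = 4 - b/4)
P = 507 (P = 7 - (-25)*(-5*(1 - 5)) = 7 - (-25)*(-5*(-4)) = 7 - (-25)*20 = 7 - 1*(-500) = 7 + 500 = 507)
c(O, G) = 507
-47872/c(t(-16, 1), 13) = -47872/507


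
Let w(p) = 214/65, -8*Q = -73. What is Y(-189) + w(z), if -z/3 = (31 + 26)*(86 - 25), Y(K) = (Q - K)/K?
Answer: 220543/98280 ≈ 2.2440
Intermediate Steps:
Q = 73/8 (Q = -1/8*(-73) = 73/8 ≈ 9.1250)
Y(K) = (73/8 - K)/K
z = -10431 (z = -3*(31 + 26)*(86 - 25) = -171*61 = -3*3477 = -10431)
w(p) = 214/65 (w(p) = 214*(1/65) = 214/65)
Y(-189) + w(z) = (73/8 - 1*(-189))/(-189) + 214/65 = -(73/8 + 189)/189 + 214/65 = -1/189*1585/8 + 214/65 = -1585/1512 + 214/65 = 220543/98280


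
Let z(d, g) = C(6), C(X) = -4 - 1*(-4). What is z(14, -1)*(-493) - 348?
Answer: -348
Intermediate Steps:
C(X) = 0 (C(X) = -4 + 4 = 0)
z(d, g) = 0
z(14, -1)*(-493) - 348 = 0*(-493) - 348 = 0 - 348 = -348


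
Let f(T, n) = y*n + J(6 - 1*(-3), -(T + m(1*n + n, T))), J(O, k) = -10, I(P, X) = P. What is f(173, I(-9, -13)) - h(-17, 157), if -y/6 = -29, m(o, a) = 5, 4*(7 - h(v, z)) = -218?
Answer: -3275/2 ≈ -1637.5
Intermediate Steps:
h(v, z) = 123/2 (h(v, z) = 7 - 1/4*(-218) = 7 + 109/2 = 123/2)
y = 174 (y = -6*(-29) = 174)
f(T, n) = -10 + 174*n (f(T, n) = 174*n - 10 = -10 + 174*n)
f(173, I(-9, -13)) - h(-17, 157) = (-10 + 174*(-9)) - 1*123/2 = (-10 - 1566) - 123/2 = -1576 - 123/2 = -3275/2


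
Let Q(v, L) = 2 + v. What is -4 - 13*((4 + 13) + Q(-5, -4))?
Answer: -186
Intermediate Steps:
-4 - 13*((4 + 13) + Q(-5, -4)) = -4 - 13*((4 + 13) + (2 - 5)) = -4 - 13*(17 - 3) = -4 - 13*14 = -4 - 182 = -186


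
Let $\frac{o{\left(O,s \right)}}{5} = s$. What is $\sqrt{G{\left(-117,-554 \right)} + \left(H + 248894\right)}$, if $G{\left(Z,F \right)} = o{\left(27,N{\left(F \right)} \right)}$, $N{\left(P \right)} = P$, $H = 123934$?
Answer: $\sqrt{370058} \approx 608.32$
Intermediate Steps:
$o{\left(O,s \right)} = 5 s$
$G{\left(Z,F \right)} = 5 F$
$\sqrt{G{\left(-117,-554 \right)} + \left(H + 248894\right)} = \sqrt{5 \left(-554\right) + \left(123934 + 248894\right)} = \sqrt{-2770 + 372828} = \sqrt{370058}$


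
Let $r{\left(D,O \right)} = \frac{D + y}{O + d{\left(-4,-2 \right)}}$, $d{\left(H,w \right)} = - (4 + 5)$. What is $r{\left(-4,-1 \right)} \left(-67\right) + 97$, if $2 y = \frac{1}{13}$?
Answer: $\frac{18319}{260} \approx 70.458$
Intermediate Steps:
$d{\left(H,w \right)} = -9$ ($d{\left(H,w \right)} = \left(-1\right) 9 = -9$)
$y = \frac{1}{26}$ ($y = \frac{1}{2 \cdot 13} = \frac{1}{2} \cdot \frac{1}{13} = \frac{1}{26} \approx 0.038462$)
$r{\left(D,O \right)} = \frac{\frac{1}{26} + D}{-9 + O}$ ($r{\left(D,O \right)} = \frac{D + \frac{1}{26}}{O - 9} = \frac{\frac{1}{26} + D}{-9 + O}$)
$r{\left(-4,-1 \right)} \left(-67\right) + 97 = \frac{\frac{1}{26} - 4}{-9 - 1} \left(-67\right) + 97 = \frac{1}{-10} \left(- \frac{103}{26}\right) \left(-67\right) + 97 = \left(- \frac{1}{10}\right) \left(- \frac{103}{26}\right) \left(-67\right) + 97 = \frac{103}{260} \left(-67\right) + 97 = - \frac{6901}{260} + 97 = \frac{18319}{260}$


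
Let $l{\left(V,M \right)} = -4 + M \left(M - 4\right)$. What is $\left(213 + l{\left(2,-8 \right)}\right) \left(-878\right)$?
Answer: $-267790$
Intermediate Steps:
$l{\left(V,M \right)} = -4 + M \left(-4 + M\right)$
$\left(213 + l{\left(2,-8 \right)}\right) \left(-878\right) = \left(213 - \left(-28 - 64\right)\right) \left(-878\right) = \left(213 + \left(-4 + 64 + 32\right)\right) \left(-878\right) = \left(213 + 92\right) \left(-878\right) = 305 \left(-878\right) = -267790$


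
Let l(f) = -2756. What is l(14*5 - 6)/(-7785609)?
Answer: 212/598893 ≈ 0.00035399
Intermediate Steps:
l(14*5 - 6)/(-7785609) = -2756/(-7785609) = -2756*(-1/7785609) = 212/598893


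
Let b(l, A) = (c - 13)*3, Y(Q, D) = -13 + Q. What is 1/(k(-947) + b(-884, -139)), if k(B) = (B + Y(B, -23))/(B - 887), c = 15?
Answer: 1834/12911 ≈ 0.14205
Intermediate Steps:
b(l, A) = 6 (b(l, A) = (15 - 13)*3 = 2*3 = 6)
k(B) = (-13 + 2*B)/(-887 + B) (k(B) = (B + (-13 + B))/(B - 887) = (-13 + 2*B)/(-887 + B))
1/(k(-947) + b(-884, -139)) = 1/((-13 + 2*(-947))/(-887 - 947) + 6) = 1/((-13 - 1894)/(-1834) + 6) = 1/(-1/1834*(-1907) + 6) = 1/(1907/1834 + 6) = 1/(12911/1834) = 1834/12911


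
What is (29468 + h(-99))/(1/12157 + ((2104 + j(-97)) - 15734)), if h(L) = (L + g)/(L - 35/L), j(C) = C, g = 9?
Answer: -56430715153/26286155834 ≈ -2.1468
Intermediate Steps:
h(L) = (9 + L)/(L - 35/L) (h(L) = (L + 9)/(L - 35/L) = (9 + L)/(L - 35/L))
(29468 + h(-99))/(1/12157 + ((2104 + j(-97)) - 15734)) = (29468 - 99*(9 - 99)/(-35 + (-99)²))/(1/12157 + ((2104 - 97) - 15734)) = (29468 - 99*(-90)/(-35 + 9801))/(1/12157 + (2007 - 15734)) = (29468 - 99*(-90)/9766)/(1/12157 - 13727) = (29468 - 99*1/9766*(-90))/(-166879138/12157) = (29468 + 4455/4883)*(-12157/166879138) = (143896699/4883)*(-12157/166879138) = -56430715153/26286155834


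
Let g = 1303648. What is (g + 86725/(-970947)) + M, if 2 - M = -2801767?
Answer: 3986142233174/970947 ≈ 4.1054e+6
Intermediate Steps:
M = 2801769 (M = 2 - 1*(-2801767) = 2 + 2801767 = 2801769)
(g + 86725/(-970947)) + M = (1303648 + 86725/(-970947)) + 2801769 = (1303648 + 86725*(-1/970947)) + 2801769 = (1303648 - 86725/970947) + 2801769 = 1265773027931/970947 + 2801769 = 3986142233174/970947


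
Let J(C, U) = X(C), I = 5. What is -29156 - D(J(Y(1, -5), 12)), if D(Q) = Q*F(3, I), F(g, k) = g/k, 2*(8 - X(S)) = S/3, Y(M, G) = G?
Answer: -291613/10 ≈ -29161.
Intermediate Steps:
X(S) = 8 - S/6 (X(S) = 8 - S/(2*3) = 8 - S/6)
J(C, U) = 8 - C/6
D(Q) = 3*Q/5 (D(Q) = Q*(3/5) = Q*(3*(⅕)) = Q*(⅗) = 3*Q/5)
-29156 - D(J(Y(1, -5), 12)) = -29156 - 3*(8 - ⅙*(-5))/5 = -29156 - 3*(8 + ⅚)/5 = -29156 - 3*53/(5*6) = -29156 - 1*53/10 = -29156 - 53/10 = -291613/10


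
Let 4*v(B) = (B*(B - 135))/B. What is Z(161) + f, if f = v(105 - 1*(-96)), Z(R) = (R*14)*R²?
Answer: 116851901/2 ≈ 5.8426e+7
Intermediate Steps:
Z(R) = 14*R³ (Z(R) = (14*R)*R² = 14*R³)
v(B) = -135/4 + B/4 (v(B) = ((B*(B - 135))/B)/4 = ((B*(-135 + B))/B)/4 = (-135 + B)/4 = -135/4 + B/4)
f = 33/2 (f = -135/4 + (105 - 1*(-96))/4 = -135/4 + (105 + 96)/4 = -135/4 + (¼)*201 = -135/4 + 201/4 = 33/2 ≈ 16.500)
Z(161) + f = 14*161³ + 33/2 = 14*4173281 + 33/2 = 58425934 + 33/2 = 116851901/2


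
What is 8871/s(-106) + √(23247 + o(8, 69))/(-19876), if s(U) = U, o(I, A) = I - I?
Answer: -8871/106 - 9*√287/19876 ≈ -83.696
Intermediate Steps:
o(I, A) = 0
8871/s(-106) + √(23247 + o(8, 69))/(-19876) = 8871/(-106) + √(23247 + 0)/(-19876) = 8871*(-1/106) + √23247*(-1/19876) = -8871/106 + (9*√287)*(-1/19876) = -8871/106 - 9*√287/19876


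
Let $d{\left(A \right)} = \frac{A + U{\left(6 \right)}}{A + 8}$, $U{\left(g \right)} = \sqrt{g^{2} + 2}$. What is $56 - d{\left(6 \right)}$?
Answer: $\frac{389}{7} - \frac{\sqrt{38}}{14} \approx 55.131$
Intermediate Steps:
$U{\left(g \right)} = \sqrt{2 + g^{2}}$
$d{\left(A \right)} = \frac{A + \sqrt{38}}{8 + A}$ ($d{\left(A \right)} = \frac{A + \sqrt{2 + 6^{2}}}{A + 8} = \frac{A + \sqrt{2 + 36}}{8 + A} = \frac{A + \sqrt{38}}{8 + A}$)
$56 - d{\left(6 \right)} = 56 - \frac{6 + \sqrt{38}}{8 + 6} = 56 - \frac{6 + \sqrt{38}}{14} = 56 - \left(\frac{3}{7} + \frac{\sqrt{38}}{14}\right) = \frac{389}{7} - \frac{\sqrt{38}}{14}$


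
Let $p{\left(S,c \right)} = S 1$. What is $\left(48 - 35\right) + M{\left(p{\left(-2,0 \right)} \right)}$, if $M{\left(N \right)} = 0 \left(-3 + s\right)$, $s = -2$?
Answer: $13$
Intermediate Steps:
$p{\left(S,c \right)} = S$
$M{\left(N \right)} = 0$ ($M{\left(N \right)} = 0 \left(-3 - 2\right) = 0 \left(-5\right) = 0$)
$\left(48 - 35\right) + M{\left(p{\left(-2,0 \right)} \right)} = \left(48 - 35\right) + 0 = 13 + 0 = 13$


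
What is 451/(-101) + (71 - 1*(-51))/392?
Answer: -82235/19796 ≈ -4.1541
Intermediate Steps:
451/(-101) + (71 - 1*(-51))/392 = 451*(-1/101) + (71 + 51)*(1/392) = -451/101 + 122*(1/392) = -451/101 + 61/196 = -82235/19796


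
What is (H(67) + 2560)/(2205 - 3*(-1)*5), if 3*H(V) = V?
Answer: 7747/6660 ≈ 1.1632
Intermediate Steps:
H(V) = V/3
(H(67) + 2560)/(2205 - 3*(-1)*5) = ((1/3)*67 + 2560)/(2205 - 3*(-1)*5) = (67/3 + 2560)/(2205 + 3*5) = 7747/(3*(2205 + 15)) = (7747/3)/2220 = (7747/3)*(1/2220) = 7747/6660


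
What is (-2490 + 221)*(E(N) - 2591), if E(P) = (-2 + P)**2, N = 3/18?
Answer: 211368695/36 ≈ 5.8714e+6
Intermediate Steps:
N = 1/6 (N = 3*(1/18) = 1/6 ≈ 0.16667)
(-2490 + 221)*(E(N) - 2591) = (-2490 + 221)*((-2 + 1/6)**2 - 2591) = -2269*((-11/6)**2 - 2591) = -2269*(121/36 - 2591) = -2269*(-93155/36) = 211368695/36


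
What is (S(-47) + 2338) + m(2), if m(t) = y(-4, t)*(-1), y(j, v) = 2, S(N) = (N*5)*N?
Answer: 13381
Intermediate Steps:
S(N) = 5*N² (S(N) = (5*N)*N = 5*N²)
m(t) = -2 (m(t) = 2*(-1) = -2)
(S(-47) + 2338) + m(2) = (5*(-47)² + 2338) - 2 = (5*2209 + 2338) - 2 = (11045 + 2338) - 2 = 13383 - 2 = 13381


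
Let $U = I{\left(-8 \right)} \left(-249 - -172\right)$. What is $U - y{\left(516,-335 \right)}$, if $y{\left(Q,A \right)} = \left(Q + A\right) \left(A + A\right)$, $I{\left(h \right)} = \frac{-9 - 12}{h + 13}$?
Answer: $\frac{607967}{5} \approx 1.2159 \cdot 10^{5}$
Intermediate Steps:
$I{\left(h \right)} = - \frac{21}{13 + h}$
$y{\left(Q,A \right)} = 2 A \left(A + Q\right)$ ($y{\left(Q,A \right)} = \left(A + Q\right) 2 A = 2 A \left(A + Q\right)$)
$U = \frac{1617}{5}$ ($U = - \frac{21}{13 - 8} \left(-249 - -172\right) = - \frac{21}{5} \left(-249 + 172\right) = \left(-21\right) \frac{1}{5} \left(-77\right) = \left(- \frac{21}{5}\right) \left(-77\right) = \frac{1617}{5} \approx 323.4$)
$U - y{\left(516,-335 \right)} = \frac{1617}{5} - 2 \left(-335\right) \left(-335 + 516\right) = \frac{1617}{5} - 2 \left(-335\right) 181 = \frac{1617}{5} - -121270 = \frac{1617}{5} + 121270 = \frac{607967}{5}$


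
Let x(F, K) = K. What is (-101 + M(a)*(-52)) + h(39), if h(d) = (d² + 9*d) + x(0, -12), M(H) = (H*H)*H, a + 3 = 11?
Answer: -24865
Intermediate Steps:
a = 8 (a = -3 + 11 = 8)
M(H) = H³ (M(H) = H²*H = H³)
h(d) = -12 + d² + 9*d (h(d) = (d² + 9*d) - 12 = -12 + d² + 9*d)
(-101 + M(a)*(-52)) + h(39) = (-101 + 8³*(-52)) + (-12 + 39² + 9*39) = (-101 + 512*(-52)) + (-12 + 1521 + 351) = (-101 - 26624) + 1860 = -26725 + 1860 = -24865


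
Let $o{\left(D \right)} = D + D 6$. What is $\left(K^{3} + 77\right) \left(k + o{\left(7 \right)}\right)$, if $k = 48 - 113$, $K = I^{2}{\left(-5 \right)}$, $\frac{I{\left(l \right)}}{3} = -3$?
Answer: $-8504288$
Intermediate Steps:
$o{\left(D \right)} = 7 D$ ($o{\left(D \right)} = D + 6 D = 7 D$)
$I{\left(l \right)} = -9$ ($I{\left(l \right)} = 3 \left(-3\right) = -9$)
$K = 81$ ($K = \left(-9\right)^{2} = 81$)
$k = -65$
$\left(K^{3} + 77\right) \left(k + o{\left(7 \right)}\right) = \left(81^{3} + 77\right) \left(-65 + 7 \cdot 7\right) = \left(531441 + 77\right) \left(-65 + 49\right) = 531518 \left(-16\right) = -8504288$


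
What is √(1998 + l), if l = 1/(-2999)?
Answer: √17970010999/2999 ≈ 44.699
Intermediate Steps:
l = -1/2999 ≈ -0.00033344
√(1998 + l) = √(1998 - 1/2999) = √(5992001/2999) = √17970010999/2999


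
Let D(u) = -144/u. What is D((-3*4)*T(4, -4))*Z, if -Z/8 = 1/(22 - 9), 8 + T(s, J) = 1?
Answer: 96/91 ≈ 1.0549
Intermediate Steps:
T(s, J) = -7 (T(s, J) = -8 + 1 = -7)
Z = -8/13 (Z = -8/(22 - 9) = -8/13 ≈ -0.61539)
D((-3*4)*T(4, -4))*Z = -144/(-3*4*(-7))*(-8/13) = -144/((-12*(-7)))*(-8/13) = -144/84*(-8/13) = -144*1/84*(-8/13) = -12/7*(-8/13) = 96/91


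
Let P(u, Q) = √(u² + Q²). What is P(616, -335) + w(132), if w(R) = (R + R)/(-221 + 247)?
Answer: 132/13 + √491681 ≈ 711.35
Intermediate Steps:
w(R) = R/13 (w(R) = (2*R)/26 = (2*R)*(1/26) = R/13)
P(u, Q) = √(Q² + u²)
P(616, -335) + w(132) = √((-335)² + 616²) + (1/13)*132 = √(112225 + 379456) + 132/13 = √491681 + 132/13 = 132/13 + √491681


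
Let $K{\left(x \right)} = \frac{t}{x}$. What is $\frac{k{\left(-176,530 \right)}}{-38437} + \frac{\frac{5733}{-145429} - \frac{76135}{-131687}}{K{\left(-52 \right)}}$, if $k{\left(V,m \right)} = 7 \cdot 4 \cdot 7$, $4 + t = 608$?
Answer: $- \frac{817448953561596}{15878969437696943} \approx -0.05148$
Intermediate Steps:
$t = 604$ ($t = -4 + 608 = 604$)
$k{\left(V,m \right)} = 196$ ($k{\left(V,m \right)} = 28 \cdot 7 = 196$)
$K{\left(x \right)} = \frac{604}{x}$
$\frac{k{\left(-176,530 \right)}}{-38437} + \frac{\frac{5733}{-145429} - \frac{76135}{-131687}}{K{\left(-52 \right)}} = \frac{196}{-38437} + \frac{\frac{5733}{-145429} - \frac{76135}{-131687}}{604 \frac{1}{-52}} = 196 \left(- \frac{1}{38437}\right) + \frac{5733 \left(- \frac{1}{145429}\right) - - \frac{76135}{131687}}{604 \left(- \frac{1}{52}\right)} = - \frac{28}{5491} + \frac{- \frac{5733}{145429} + \frac{76135}{131687}}{- \frac{151}{13}} = - \frac{28}{5491} + \frac{10317275344}{19151108723} \left(- \frac{13}{151}\right) = - \frac{28}{5491} - \frac{134124579472}{2891817417173} = - \frac{817448953561596}{15878969437696943}$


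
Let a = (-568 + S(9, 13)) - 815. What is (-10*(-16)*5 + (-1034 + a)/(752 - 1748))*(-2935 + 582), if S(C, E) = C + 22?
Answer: -940242329/498 ≈ -1.8880e+6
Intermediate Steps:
S(C, E) = 22 + C
a = -1352 (a = (-568 + (22 + 9)) - 815 = (-568 + 31) - 815 = -537 - 815 = -1352)
(-10*(-16)*5 + (-1034 + a)/(752 - 1748))*(-2935 + 582) = (-10*(-16)*5 + (-1034 - 1352)/(752 - 1748))*(-2935 + 582) = (160*5 - 2386/(-996))*(-2353) = (800 - 2386*(-1/996))*(-2353) = (800 + 1193/498)*(-2353) = (399593/498)*(-2353) = -940242329/498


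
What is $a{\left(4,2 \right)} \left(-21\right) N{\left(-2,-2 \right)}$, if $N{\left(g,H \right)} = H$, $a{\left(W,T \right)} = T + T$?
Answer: $168$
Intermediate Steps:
$a{\left(W,T \right)} = 2 T$
$a{\left(4,2 \right)} \left(-21\right) N{\left(-2,-2 \right)} = 2 \cdot 2 \left(-21\right) \left(-2\right) = 4 \left(-21\right) \left(-2\right) = \left(-84\right) \left(-2\right) = 168$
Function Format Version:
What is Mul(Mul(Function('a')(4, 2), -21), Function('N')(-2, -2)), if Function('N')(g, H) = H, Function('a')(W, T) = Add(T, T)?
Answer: 168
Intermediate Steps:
Function('a')(W, T) = Mul(2, T)
Mul(Mul(Function('a')(4, 2), -21), Function('N')(-2, -2)) = Mul(Mul(Mul(2, 2), -21), -2) = Mul(Mul(4, -21), -2) = Mul(-84, -2) = 168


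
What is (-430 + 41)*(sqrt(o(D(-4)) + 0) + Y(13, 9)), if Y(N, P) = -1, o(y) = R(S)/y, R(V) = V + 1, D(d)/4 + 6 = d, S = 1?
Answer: 389 - 389*I*sqrt(5)/10 ≈ 389.0 - 86.983*I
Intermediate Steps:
D(d) = -24 + 4*d
R(V) = 1 + V
o(y) = 2/y (o(y) = (1 + 1)/y = 2/y)
(-430 + 41)*(sqrt(o(D(-4)) + 0) + Y(13, 9)) = (-430 + 41)*(sqrt(2/(-24 + 4*(-4)) + 0) - 1) = -389*(sqrt(2/(-24 - 16) + 0) - 1) = -389*(sqrt(2/(-40) + 0) - 1) = -389*(sqrt(2*(-1/40) + 0) - 1) = -389*(sqrt(-1/20 + 0) - 1) = -389*(sqrt(-1/20) - 1) = -389*(I*sqrt(5)/10 - 1) = -389*(-1 + I*sqrt(5)/10) = 389 - 389*I*sqrt(5)/10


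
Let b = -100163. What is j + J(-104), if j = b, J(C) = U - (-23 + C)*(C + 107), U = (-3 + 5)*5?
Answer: -99772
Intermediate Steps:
U = 10 (U = 2*5 = 10)
J(C) = 10 - (-23 + C)*(107 + C) (J(C) = 10 - (-23 + C)*(C + 107) = 10 - (-23 + C)*(107 + C))
j = -100163
j + J(-104) = -100163 + (2471 - 1*(-104)² - 84*(-104)) = -100163 + (2471 - 1*10816 + 8736) = -100163 + (2471 - 10816 + 8736) = -100163 + 391 = -99772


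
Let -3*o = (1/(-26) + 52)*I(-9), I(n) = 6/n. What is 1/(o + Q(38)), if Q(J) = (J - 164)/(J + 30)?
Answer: 3978/38563 ≈ 0.10316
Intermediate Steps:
Q(J) = (-164 + J)/(30 + J)
o = 1351/117 (o = -(1/(-26) + 52)*6/(-9)/3 = -(-1/26 + 52)*6*(-⅑)/3 = -1351*(-2)/(78*3) = -⅓*(-1351/39) = 1351/117 ≈ 11.547)
1/(o + Q(38)) = 1/(1351/117 + (-164 + 38)/(30 + 38)) = 1/(1351/117 - 126/68) = 1/(1351/117 + (1/68)*(-126)) = 1/(1351/117 - 63/34) = 1/(38563/3978) = 3978/38563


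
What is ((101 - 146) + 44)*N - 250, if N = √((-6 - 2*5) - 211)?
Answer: -250 - I*√227 ≈ -250.0 - 15.067*I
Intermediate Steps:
N = I*√227 (N = √((-6 - 10) - 211) = √(-16 - 211) = √(-227) = I*√227 ≈ 15.067*I)
((101 - 146) + 44)*N - 250 = ((101 - 146) + 44)*(I*√227) - 250 = (-45 + 44)*(I*√227) - 250 = -I*√227 - 250 = -250 - I*√227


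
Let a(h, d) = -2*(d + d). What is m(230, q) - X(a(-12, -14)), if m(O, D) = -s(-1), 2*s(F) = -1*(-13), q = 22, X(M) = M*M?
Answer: -6285/2 ≈ -3142.5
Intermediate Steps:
a(h, d) = -4*d
X(M) = M²
s(F) = 13/2 (s(F) = (-1*(-13))/2 = (½)*13 = 13/2)
m(O, D) = -13/2 (m(O, D) = -1*13/2 = -13/2)
m(230, q) - X(a(-12, -14)) = -13/2 - (-4*(-14))² = -13/2 - 1*56² = -13/2 - 1*3136 = -13/2 - 3136 = -6285/2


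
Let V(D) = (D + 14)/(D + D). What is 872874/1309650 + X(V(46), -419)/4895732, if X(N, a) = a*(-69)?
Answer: 718536744153/1068615902300 ≈ 0.67240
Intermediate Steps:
V(D) = (14 + D)/(2*D) (V(D) = (14 + D)/((2*D)) = (14 + D)*(1/(2*D)) = (14 + D)/(2*D))
X(N, a) = -69*a
872874/1309650 + X(V(46), -419)/4895732 = 872874/1309650 - 69*(-419)/4895732 = 872874*(1/1309650) + 28911*(1/4895732) = 145479/218275 + 28911/4895732 = 718536744153/1068615902300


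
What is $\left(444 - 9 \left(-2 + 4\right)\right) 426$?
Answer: $181476$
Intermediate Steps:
$\left(444 - 9 \left(-2 + 4\right)\right) 426 = \left(444 - 18\right) 426 = 426 \cdot 426 = 181476$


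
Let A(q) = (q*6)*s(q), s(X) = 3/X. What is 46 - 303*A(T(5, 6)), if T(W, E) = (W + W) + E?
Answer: -5408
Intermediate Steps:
T(W, E) = E + 2*W (T(W, E) = 2*W + E = E + 2*W)
A(q) = 18 (A(q) = (q*6)*(3/q) = (6*q)*(3/q) = 18)
46 - 303*A(T(5, 6)) = 46 - 303*18 = 46 - 5454 = -5408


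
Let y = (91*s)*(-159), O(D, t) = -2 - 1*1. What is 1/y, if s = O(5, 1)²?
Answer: -1/130221 ≈ -7.6792e-6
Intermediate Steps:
O(D, t) = -3 (O(D, t) = -2 - 1 = -3)
s = 9 (s = (-3)² = 9)
y = -130221 (y = (91*9)*(-159) = 819*(-159) = -130221)
1/y = 1/(-130221) = -1/130221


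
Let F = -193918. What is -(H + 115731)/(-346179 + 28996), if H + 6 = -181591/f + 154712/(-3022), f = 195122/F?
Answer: 43656014225718/46757427591793 ≈ 0.93367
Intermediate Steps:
f = -97561/96959 (f = 195122/(-193918) = 195122*(-1/193918) = -97561/96959 ≈ -1.0062)
H = 26595566936217/147414671 (H = -6 + (-181591/(-97561/96959) + 154712/(-3022)) = -6 + (-181591*(-96959/97561) + 154712*(-1/3022)) = -6 + (17606881769/97561 - 77356/1511) = -6 + 26596451424243/147414671 = 26595566936217/147414671 ≈ 1.8041e+5)
-(H + 115731)/(-346179 + 28996) = -(26595566936217/147414671 + 115731)/(-346179 + 28996) = -43656014225718/(147414671*(-317183)) = -43656014225718*(-1)/(147414671*317183) = -1*(-43656014225718/46757427591793) = 43656014225718/46757427591793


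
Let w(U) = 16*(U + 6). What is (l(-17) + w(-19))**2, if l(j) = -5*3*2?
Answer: 56644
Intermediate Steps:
w(U) = 96 + 16*U (w(U) = 16*(6 + U) = 96 + 16*U)
l(j) = -30 (l(j) = -15*2 = -30)
(l(-17) + w(-19))**2 = (-30 + (96 + 16*(-19)))**2 = (-30 + (96 - 304))**2 = (-30 - 208)**2 = (-238)**2 = 56644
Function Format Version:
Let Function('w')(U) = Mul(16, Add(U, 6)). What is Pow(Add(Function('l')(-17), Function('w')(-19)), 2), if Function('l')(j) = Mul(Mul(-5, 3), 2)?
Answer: 56644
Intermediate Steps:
Function('w')(U) = Add(96, Mul(16, U)) (Function('w')(U) = Mul(16, Add(6, U)) = Add(96, Mul(16, U)))
Function('l')(j) = -30 (Function('l')(j) = Mul(-15, 2) = -30)
Pow(Add(Function('l')(-17), Function('w')(-19)), 2) = Pow(Add(-30, Add(96, Mul(16, -19))), 2) = Pow(Add(-30, Add(96, -304)), 2) = Pow(Add(-30, -208), 2) = Pow(-238, 2) = 56644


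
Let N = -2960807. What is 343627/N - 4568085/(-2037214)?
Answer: 12825176309417/6031797471698 ≈ 2.1263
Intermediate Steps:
343627/N - 4568085/(-2037214) = 343627/(-2960807) - 4568085/(-2037214) = 343627*(-1/2960807) - 4568085*(-1/2037214) = -343627/2960807 + 4568085/2037214 = 12825176309417/6031797471698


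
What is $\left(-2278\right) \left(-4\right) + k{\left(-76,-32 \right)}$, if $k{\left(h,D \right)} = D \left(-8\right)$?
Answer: $9368$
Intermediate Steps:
$k{\left(h,D \right)} = - 8 D$
$\left(-2278\right) \left(-4\right) + k{\left(-76,-32 \right)} = \left(-2278\right) \left(-4\right) - -256 = 9112 + 256 = 9368$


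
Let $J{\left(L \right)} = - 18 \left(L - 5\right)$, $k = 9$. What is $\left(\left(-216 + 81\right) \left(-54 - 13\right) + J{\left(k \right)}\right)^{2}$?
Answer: $80514729$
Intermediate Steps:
$J{\left(L \right)} = 90 - 18 L$ ($J{\left(L \right)} = - 18 \left(-5 + L\right) = 90 - 18 L$)
$\left(\left(-216 + 81\right) \left(-54 - 13\right) + J{\left(k \right)}\right)^{2} = \left(\left(-216 + 81\right) \left(-54 - 13\right) + \left(90 - 162\right)\right)^{2} = \left(\left(-135\right) \left(-67\right) + \left(90 - 162\right)\right)^{2} = \left(9045 - 72\right)^{2} = 8973^{2} = 80514729$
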